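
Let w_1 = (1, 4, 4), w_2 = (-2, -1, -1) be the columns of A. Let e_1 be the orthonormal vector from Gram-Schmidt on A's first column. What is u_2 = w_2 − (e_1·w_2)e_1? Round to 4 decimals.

e_1 = w_1/‖w_1‖ = (1, 4, 4)/5.7446 = (0.1741, 0.6963, 0.6963).
r_{12} = e_1·w_2 = -1.7408.
u_2 = w_2 + 1.7408·e_1 = (-1.6970, 0.2121, 0.2121).

u_2 = (-1.6970, 0.2121, 0.2121)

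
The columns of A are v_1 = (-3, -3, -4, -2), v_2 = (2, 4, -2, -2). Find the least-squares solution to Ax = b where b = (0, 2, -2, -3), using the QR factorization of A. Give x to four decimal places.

x = (0.3230, 0.7121)

v_1 = (-3, -3, -4, -2); ‖v_1‖ = 6.1644, so q_1 = (-0.4867, -0.4867, -0.6489, -0.3244).
q_1·v_2 = (-0.4867)·2 + (-0.4867)·4 + (-0.6489)·(-2) + (-0.3244)·(-2) = -0.9733.
u_2 = v_2 + 0.9733·q_1 = (1.5263, 3.5263, -2.6316, -2.3158).
‖u_2‖ = 5.2012, so q_2 = (0.2935, 0.6780, -0.5060, -0.4452).
Qᵀb = (1.2978, 3.7036).
Back-substitute: x_2 = 3.7036/5.2012 = 0.7121.
x_1 = (1.2978 + 0.9733·0.7121)/6.1644 = 0.3230.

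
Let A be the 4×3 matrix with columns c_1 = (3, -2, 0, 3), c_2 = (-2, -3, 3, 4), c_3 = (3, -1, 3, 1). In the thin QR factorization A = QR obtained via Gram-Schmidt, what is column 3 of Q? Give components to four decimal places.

e_3 = (0.4129, 0.1260, 0.8399, -0.3290)

c_1 = (3, -2, 0, 3); ‖c_1‖ = 4.6904, so e_1 = (0.6396, -0.4264, 0.0000, 0.6396).
e_1·c_2 = 0.6396·(-2) + (-0.4264)·(-3) + 0.0000·3 + 0.6396·4 = 2.5584.
u_2 = c_2 − 2.5584·e_1 = (-3.6364, -1.9091, 3.0000, 2.3636).
‖u_2‖ = 5.6084, so e_2 = (-0.6484, -0.3404, 0.5349, 0.4214).
e_1·c_3 = 0.6396·3 + (-0.4264)·(-1) + 0.0000·3 + 0.6396·1 = 2.9848; e_2·c_3 = (-0.6484)·3 + (-0.3404)·(-1) + 0.5349·3 + 0.4214·1 = 0.4214.
u_3 = c_3 − 2.9848·e_1 − 0.4214·e_2 = (1.3642, 0.4162, 2.7746, -1.0867).
‖u_3‖ = 3.3035, so e_3 = (0.4129, 0.1260, 0.8399, -0.3290).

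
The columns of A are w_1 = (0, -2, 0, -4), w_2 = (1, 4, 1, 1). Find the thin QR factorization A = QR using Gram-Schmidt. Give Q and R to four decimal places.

Q = [[0.0000, 0.2911], [-0.4472, 0.8151], [0.0000, 0.2911], [-0.8944, -0.4076]], R = [[4.4721, -2.6833], [0.0000, 3.4351]]

w_1 = (0, -2, 0, -4); ‖w_1‖ = 4.4721, so e_1 = (0.0000, -0.4472, 0.0000, -0.8944).
e_1·w_2 = 0.0000·1 + (-0.4472)·4 + 0.0000·1 + (-0.8944)·1 = -2.6833.
u_2 = w_2 + 2.6833·e_1 = (1.0000, 2.8000, 1.0000, -1.4000).
‖u_2‖ = 3.4351, so e_2 = (0.2911, 0.8151, 0.2911, -0.4076).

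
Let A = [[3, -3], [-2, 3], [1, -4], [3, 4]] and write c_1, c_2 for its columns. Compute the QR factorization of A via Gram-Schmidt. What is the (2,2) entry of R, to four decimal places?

r_{22} = 6.9188

c_1 = (3, -2, 1, 3); ‖c_1‖ = 4.7958, so e_1 = (0.6255, -0.4170, 0.2085, 0.6255).
e_1·c_2 = 0.6255·(-3) + (-0.4170)·3 + 0.2085·(-4) + 0.6255·4 = -1.4596.
u_2 = c_2 + 1.4596·e_1 = (-2.0870, 2.3913, -3.6957, 4.9130).
r_{22} = ‖u_2‖ = 6.9188.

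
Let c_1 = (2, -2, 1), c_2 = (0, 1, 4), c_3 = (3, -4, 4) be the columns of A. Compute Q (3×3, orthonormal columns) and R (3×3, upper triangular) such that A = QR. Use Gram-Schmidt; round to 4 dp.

Q = [[0.6667, -0.1092, -0.7373], [-0.6667, 0.3550, -0.6554], [0.3333, 0.9285, 0.1638]], R = [[3.0000, 0.6667, 6.0000], [0.0000, 4.0689, 1.9662], [0.0000, 0.0000, 1.0650]]

c_1 = (2, -2, 1); ‖c_1‖ = 3.0000, so e_1 = (0.6667, -0.6667, 0.3333).
e_1·c_2 = 0.6667·0 + (-0.6667)·1 + 0.3333·4 = 0.6667.
u_2 = c_2 − 0.6667·e_1 = (-0.4444, 1.4444, 3.7778).
‖u_2‖ = 4.0689, so e_2 = (-0.1092, 0.3550, 0.9285).
e_1·c_3 = 0.6667·3 + (-0.6667)·(-4) + 0.3333·4 = 6.0000; e_2·c_3 = (-0.1092)·3 + 0.3550·(-4) + 0.9285·4 = 1.9662.
u_3 = c_3 − 6.0000·e_1 − 1.9662·e_2 = (-0.7852, -0.6980, 0.1745).
‖u_3‖ = 1.0650, so e_3 = (-0.7373, -0.6554, 0.1638).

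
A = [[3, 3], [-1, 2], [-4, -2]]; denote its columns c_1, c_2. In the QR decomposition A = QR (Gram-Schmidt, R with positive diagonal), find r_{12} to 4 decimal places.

e_1 = c_1/‖c_1‖ = (3, -1, -4)/5.0990 = (0.5883, -0.1961, -0.7845).
r_{12} = e_1·c_2 = 2.9417.

r_{12} = 2.9417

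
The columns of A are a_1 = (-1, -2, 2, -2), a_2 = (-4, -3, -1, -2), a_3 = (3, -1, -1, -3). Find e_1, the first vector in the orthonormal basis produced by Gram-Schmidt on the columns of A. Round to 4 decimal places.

e_1 = (-0.2774, -0.5547, 0.5547, -0.5547)

e_1 = a_1/‖a_1‖ = (-1, -2, 2, -2)/3.6056 = (-0.2774, -0.5547, 0.5547, -0.5547).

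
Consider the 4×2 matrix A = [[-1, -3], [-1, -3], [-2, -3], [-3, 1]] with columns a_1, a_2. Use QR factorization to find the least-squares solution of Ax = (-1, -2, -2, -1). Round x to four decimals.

x = (0.4543, 0.3540)

e_1 = a_1/‖a_1‖ = (-1, -1, -2, -3)/3.8730 = (-0.2582, -0.2582, -0.5164, -0.7746).
r_{12} = e_1·a_2 = 2.3238.
u_2 = a_2 − 2.3238·e_1 = (-2.4000, -2.4000, -1.8000, 2.8000).
‖u_2‖ = 4.7539, so e_2 = (-0.5048, -0.5048, -0.3786, 0.5890).
Qᵀb = (2.5820, 1.6828).
Back-substitute: x_2 = 1.6828/4.7539 = 0.3540.
x_1 = (2.5820 − 2.3238·0.3540)/3.8730 = 0.4543.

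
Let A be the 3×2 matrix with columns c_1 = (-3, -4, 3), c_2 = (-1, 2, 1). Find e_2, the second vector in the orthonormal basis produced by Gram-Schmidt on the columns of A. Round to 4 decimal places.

e_2 = (-0.4851, 0.7276, 0.4851)

c_1 = (-3, -4, 3); ‖c_1‖ = 5.8310, so e_1 = (-0.5145, -0.6860, 0.5145).
e_1·c_2 = (-0.5145)·(-1) + (-0.6860)·2 + 0.5145·1 = -0.3430.
u_2 = c_2 + 0.3430·e_1 = (-1.1765, 1.7647, 1.1765).
‖u_2‖ = 2.4254, so e_2 = (-0.4851, 0.7276, 0.4851).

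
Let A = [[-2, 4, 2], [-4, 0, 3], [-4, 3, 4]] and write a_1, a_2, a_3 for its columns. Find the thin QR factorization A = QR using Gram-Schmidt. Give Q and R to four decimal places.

Q = [[-0.3333, 0.7752, -0.5367], [-0.6667, -0.5963, -0.4472], [-0.6667, 0.2087, 0.7155]], R = [[6.0000, -3.3333, -5.3333], [0.0000, 3.7268, 0.5963], [0.0000, 0.0000, 0.4472]]

e_1 = a_1/‖a_1‖ = (-2, -4, -4)/6.0000 = (-0.3333, -0.6667, -0.6667).
r_{12} = e_1·a_2 = -3.3333.
u_2 = a_2 + 3.3333·e_1 = (2.8889, -2.2222, 0.7778).
‖u_2‖ = 3.7268, so e_2 = (0.7752, -0.5963, 0.2087).
r_{13} = e_1·a_3 = -5.3333; r_{23} = e_2·a_3 = 0.5963.
u_3 = a_3 + 5.3333·e_1 − 0.5963·e_2 = (-0.2400, -0.2000, 0.3200).
‖u_3‖ = 0.4472, so e_3 = (-0.5367, -0.4472, 0.7155).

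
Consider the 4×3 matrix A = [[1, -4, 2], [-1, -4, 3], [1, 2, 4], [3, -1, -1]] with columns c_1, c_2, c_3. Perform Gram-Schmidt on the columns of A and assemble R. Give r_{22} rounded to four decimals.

r_{22} = 6.0759

c_1 = (1, -1, 1, 3); ‖c_1‖ = 3.4641, so e_1 = (0.2887, -0.2887, 0.2887, 0.8660).
e_1·c_2 = 0.2887·(-4) + (-0.2887)·(-4) + 0.2887·2 + 0.8660·(-1) = -0.2887.
u_2 = c_2 + 0.2887·e_1 = (-3.9167, -4.0833, 2.0833, -0.7500).
r_{22} = ‖u_2‖ = 6.0759.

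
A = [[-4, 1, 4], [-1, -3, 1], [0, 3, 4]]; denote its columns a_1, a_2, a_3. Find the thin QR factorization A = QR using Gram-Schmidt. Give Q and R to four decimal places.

e_1 = a_1/‖a_1‖ = (-4, -1, 0)/4.1231 = (-0.9701, -0.2425, 0.0000).
r_{12} = e_1·a_2 = -0.2425.
u_2 = a_2 + 0.2425·e_1 = (0.7647, -3.0588, 3.0000).
‖u_2‖ = 4.3521, so e_2 = (0.1757, -0.7028, 0.6893).
r_{13} = e_1·a_3 = -4.1231; r_{23} = e_2·a_3 = 2.7573.
u_3 = a_3 + 4.1231·e_1 − 2.7573·e_2 = (-0.4845, 1.9379, 2.0994).
‖u_3‖ = 2.8978, so e_3 = (-0.1672, 0.6687, 0.7245).

Q = [[-0.9701, 0.1757, -0.1672], [-0.2425, -0.7028, 0.6687], [0.0000, 0.6893, 0.7245]], R = [[4.1231, -0.2425, -4.1231], [0.0000, 4.3521, 2.7573], [0.0000, 0.0000, 2.8978]]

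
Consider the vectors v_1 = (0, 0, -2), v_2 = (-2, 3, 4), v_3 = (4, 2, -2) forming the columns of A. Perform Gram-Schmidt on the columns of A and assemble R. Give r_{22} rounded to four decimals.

r_{22} = 3.6056

q_1 = v_1/‖v_1‖ = (0, 0, -2)/2.0000 = (0.0000, 0.0000, -1.0000).
r_{12} = q_1·v_2 = -4.0000.
u_2 = v_2 + 4.0000·q_1 = (-2.0000, 3.0000, 0.0000).
r_{22} = ‖u_2‖ = 3.6056.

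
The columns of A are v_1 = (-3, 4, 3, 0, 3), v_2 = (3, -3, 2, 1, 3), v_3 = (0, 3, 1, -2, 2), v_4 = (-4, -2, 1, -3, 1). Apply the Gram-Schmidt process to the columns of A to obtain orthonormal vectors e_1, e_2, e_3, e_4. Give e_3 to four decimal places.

e_1 = v_1/‖v_1‖ = (-3, 4, 3, 0, 3)/6.5574 = (-0.4575, 0.6100, 0.4575, 0.0000, 0.4575).
r_{12} = e_1·v_2 = -0.9150.
u_2 = v_2 + 0.9150·e_1 = (2.5814, -2.4419, 2.4186, 1.0000, 3.4186).
‖u_2‖ = 5.5824, so e_2 = (0.4624, -0.4374, 0.4333, 0.1791, 0.6124).
r_{13} = e_1·v_3 = 3.2025; r_{23} = e_2·v_3 = -0.0125.
u_3 = v_3 − 3.2025·e_1 + 0.0125·e_2 = (1.4709, 1.0410, -0.4597, -1.9978, 0.5425).
‖u_3‖ = 2.7828, so e_3 = (0.5286, 0.3741, -0.1652, -0.7179, 0.1950).

e_3 = (0.5286, 0.3741, -0.1652, -0.7179, 0.1950)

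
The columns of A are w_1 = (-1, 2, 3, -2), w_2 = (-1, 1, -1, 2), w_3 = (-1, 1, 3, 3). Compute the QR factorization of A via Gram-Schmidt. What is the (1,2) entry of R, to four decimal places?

w_1 = (-1, 2, 3, -2); ‖w_1‖ = 4.2426, so q_1 = (-0.2357, 0.4714, 0.7071, -0.4714).
r_{12} = q_1·w_2 = -0.9428.

r_{12} = -0.9428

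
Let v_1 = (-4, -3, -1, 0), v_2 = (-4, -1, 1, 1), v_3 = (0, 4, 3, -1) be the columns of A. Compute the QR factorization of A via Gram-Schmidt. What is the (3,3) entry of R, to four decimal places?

v_1 = (-4, -3, -1, 0); ‖v_1‖ = 5.0990, so e_1 = (-0.7845, -0.5883, -0.1961, 0.0000).
e_1·v_2 = (-0.7845)·(-4) + (-0.5883)·(-1) + (-0.1961)·1 + 0.0000·1 = 3.5301.
u_2 = v_2 − 3.5301·e_1 = (-1.2308, 1.0769, 1.6923, 1.0000).
‖u_2‖ = 2.5570, so e_2 = (-0.4813, 0.4212, 0.6618, 0.3911).
e_1·v_3 = (-0.7845)·0 + (-0.5883)·4 + (-0.1961)·3 + 0.0000·(-1) = -2.9417; e_2·v_3 = (-0.4813)·0 + 0.4212·4 + 0.6618·3 + 0.3911·(-1) = 3.2790.
u_3 = v_3 + 2.9417·e_1 − 3.2790·e_2 = (-0.7294, 0.8882, 0.2529, -2.2824).
r_{33} = ‖u_3‖ = 2.5679.

r_{33} = 2.5679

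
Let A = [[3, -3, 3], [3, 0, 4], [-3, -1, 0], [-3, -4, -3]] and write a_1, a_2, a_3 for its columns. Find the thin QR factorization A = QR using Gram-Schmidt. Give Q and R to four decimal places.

Q = [[0.5000, -0.7000, 0.0740], [0.5000, -0.1000, 0.4911], [-0.5000, -0.1000, 0.8274], [-0.5000, -0.7000, -0.2623]], R = [[6.0000, 1.0000, 5.0000], [0.0000, 5.0000, -0.4000], [0.0000, 0.0000, 2.9732]]

e_1 = a_1/‖a_1‖ = (3, 3, -3, -3)/6.0000 = (0.5000, 0.5000, -0.5000, -0.5000).
r_{12} = e_1·a_2 = 1.0000.
u_2 = a_2 − 1.0000·e_1 = (-3.5000, -0.5000, -0.5000, -3.5000).
‖u_2‖ = 5.0000, so e_2 = (-0.7000, -0.1000, -0.1000, -0.7000).
r_{13} = e_1·a_3 = 5.0000; r_{23} = e_2·a_3 = -0.4000.
u_3 = a_3 − 5.0000·e_1 + 0.4000·e_2 = (0.2200, 1.4600, 2.4600, -0.7800).
‖u_3‖ = 2.9732, so e_3 = (0.0740, 0.4911, 0.8274, -0.2623).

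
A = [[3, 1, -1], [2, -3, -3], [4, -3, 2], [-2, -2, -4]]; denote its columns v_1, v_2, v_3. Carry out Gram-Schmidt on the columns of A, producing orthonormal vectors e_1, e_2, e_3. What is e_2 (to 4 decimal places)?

v_1 = (3, 2, 4, -2); ‖v_1‖ = 5.7446, so e_1 = (0.5222, 0.3482, 0.6963, -0.3482).
e_1·v_2 = 0.5222·1 + 0.3482·(-3) + 0.6963·(-3) + (-0.3482)·(-2) = -1.9149.
u_2 = v_2 + 1.9149·e_1 = (2.0000, -2.3333, -1.6667, -2.6667).
‖u_2‖ = 4.3970, so e_2 = (0.4549, -0.5307, -0.3790, -0.6065).

e_2 = (0.4549, -0.5307, -0.3790, -0.6065)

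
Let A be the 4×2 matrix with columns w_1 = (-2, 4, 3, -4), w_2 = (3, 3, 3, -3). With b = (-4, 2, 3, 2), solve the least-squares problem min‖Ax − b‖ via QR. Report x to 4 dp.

x = (0.7778, -0.6667)

q_1 = w_1/‖w_1‖ = (-2, 4, 3, -4)/6.7082 = (-0.2981, 0.5963, 0.4472, -0.5963).
r_{12} = q_1·w_2 = 4.0249.
u_2 = w_2 − 4.0249·q_1 = (4.2000, 0.6000, 1.2000, -0.6000).
‖u_2‖ = 4.4497, so q_2 = (0.9439, 0.1348, 0.2697, -0.1348).
Qᵀb = (2.5342, -2.9665).
Back-substitute: x_2 = -2.9665/4.4497 = -0.6667.
x_1 = (2.5342 − 4.0249·(-0.6667))/6.7082 = 0.7778.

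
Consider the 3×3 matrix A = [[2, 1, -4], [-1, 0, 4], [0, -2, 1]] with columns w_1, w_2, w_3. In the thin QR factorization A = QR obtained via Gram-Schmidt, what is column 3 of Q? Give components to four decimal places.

q_1 = w_1/‖w_1‖ = (2, -1, 0)/2.2361 = (0.8944, -0.4472, 0.0000).
r_{12} = q_1·w_2 = 0.8944.
u_2 = w_2 − 0.8944·q_1 = (0.2000, 0.4000, -2.0000).
‖u_2‖ = 2.0494, so q_2 = (0.0976, 0.1952, -0.9759).
r_{13} = q_1·w_3 = -5.3666; r_{23} = q_2·w_3 = -0.5855.
u_3 = w_3 + 5.3666·q_1 + 0.5855·q_2 = (0.8571, 1.7143, 0.4286).
‖u_3‖ = 1.9640, so q_3 = (0.4364, 0.8729, 0.2182).

q_3 = (0.4364, 0.8729, 0.2182)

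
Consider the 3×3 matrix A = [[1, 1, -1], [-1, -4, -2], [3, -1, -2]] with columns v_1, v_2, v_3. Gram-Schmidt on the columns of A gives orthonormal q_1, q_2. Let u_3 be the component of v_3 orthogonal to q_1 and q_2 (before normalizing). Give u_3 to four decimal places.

v_1 = (1, -1, 3); ‖v_1‖ = 3.3166, so q_1 = (0.3015, -0.3015, 0.9045).
q_1·v_2 = 0.3015·1 + (-0.3015)·(-4) + 0.9045·(-1) = 0.6030.
u_2 = v_2 − 0.6030·q_1 = (0.8182, -3.8182, -1.5455).
‖u_2‖ = 4.1996, so q_2 = (0.1948, -0.9092, -0.3680).
q_1·v_3 = 0.3015·(-1) + (-0.3015)·(-2) + 0.9045·(-2) = -1.5076; q_2·v_3 = 0.1948·(-1) + (-0.9092)·(-2) + (-0.3680)·(-2) = 2.3596.
u_3 = v_3 + 1.5076·q_1 − 2.3596·q_2 = (-1.0052, -0.3093, 0.2320).

u_3 = (-1.0052, -0.3093, 0.2320)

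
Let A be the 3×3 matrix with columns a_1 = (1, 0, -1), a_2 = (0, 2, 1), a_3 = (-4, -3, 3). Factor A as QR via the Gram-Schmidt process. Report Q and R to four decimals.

a_1 = (1, 0, -1); ‖a_1‖ = 1.4142, so e_1 = (0.7071, 0.0000, -0.7071).
e_1·a_2 = 0.7071·0 + 0.0000·2 + (-0.7071)·1 = -0.7071.
u_2 = a_2 + 0.7071·e_1 = (0.5000, 2.0000, 0.5000).
‖u_2‖ = 2.1213, so e_2 = (0.2357, 0.9428, 0.2357).
e_1·a_3 = 0.7071·(-4) + 0.0000·(-3) + (-0.7071)·3 = -4.9497; e_2·a_3 = 0.2357·(-4) + 0.9428·(-3) + 0.2357·3 = -3.0641.
u_3 = a_3 + 4.9497·e_1 + 3.0641·e_2 = (0.2222, -0.1111, 0.2222).
‖u_3‖ = 0.3333, so e_3 = (0.6667, -0.3333, 0.6667).

Q = [[0.7071, 0.2357, 0.6667], [0.0000, 0.9428, -0.3333], [-0.7071, 0.2357, 0.6667]], R = [[1.4142, -0.7071, -4.9497], [0.0000, 2.1213, -3.0641], [0.0000, 0.0000, 0.3333]]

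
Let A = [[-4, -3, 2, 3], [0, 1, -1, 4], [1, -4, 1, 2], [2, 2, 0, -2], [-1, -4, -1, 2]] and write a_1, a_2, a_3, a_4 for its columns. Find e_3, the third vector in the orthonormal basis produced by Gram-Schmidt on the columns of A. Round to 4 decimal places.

e_1 = a_1/‖a_1‖ = (-4, 0, 1, 2, -1)/4.6904 = (-0.8528, 0.0000, 0.2132, 0.4264, -0.2132).
r_{12} = e_1·a_2 = 3.4112.
u_2 = a_2 − 3.4112·e_1 = (-0.0909, 1.0000, -4.7273, 0.5455, -3.2727).
‖u_2‖ = 5.8621, so e_2 = (-0.0155, 0.1706, -0.8064, 0.0930, -0.5583).
r_{13} = e_1·a_3 = -1.2792; r_{23} = e_2·a_3 = -0.4497.
u_3 = a_3 + 1.2792·e_1 + 0.4497·e_2 = (0.9021, -0.9233, 0.9101, 0.5873, -1.5238).
‖u_3‖ = 2.2719, so e_3 = (0.3971, -0.4064, 0.4006, 0.2585, -0.6707).

e_3 = (0.3971, -0.4064, 0.4006, 0.2585, -0.6707)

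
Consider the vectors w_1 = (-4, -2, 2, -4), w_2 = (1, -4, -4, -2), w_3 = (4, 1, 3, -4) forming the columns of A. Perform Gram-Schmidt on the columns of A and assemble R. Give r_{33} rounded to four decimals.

w_1 = (-4, -2, 2, -4); ‖w_1‖ = 6.3246, so q_1 = (-0.6325, -0.3162, 0.3162, -0.6325).
q_1·w_2 = (-0.6325)·1 + (-0.3162)·(-4) + 0.3162·(-4) + (-0.6325)·(-2) = 0.6325.
u_2 = w_2 − 0.6325·q_1 = (1.4000, -3.8000, -4.2000, -1.6000).
‖u_2‖ = 6.0498, so q_2 = (0.2314, -0.6281, -0.6942, -0.2645).
q_1·w_3 = (-0.6325)·4 + (-0.3162)·1 + 0.3162·3 + (-0.6325)·(-4) = 0.6325; q_2·w_3 = 0.2314·4 + (-0.6281)·1 + (-0.6942)·3 + (-0.2645)·(-4) = -0.7273.
u_3 = w_3 − 0.6325·q_1 + 0.7273·q_2 = (4.5683, 0.7432, 2.2951, -3.7923).
r_{33} = ‖u_3‖ = 6.4087.

r_{33} = 6.4087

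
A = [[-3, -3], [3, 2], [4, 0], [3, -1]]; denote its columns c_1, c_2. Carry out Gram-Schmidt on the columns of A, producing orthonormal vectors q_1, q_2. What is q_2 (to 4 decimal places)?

q_1 = c_1/‖c_1‖ = (-3, 3, 4, 3)/6.5574 = (-0.4575, 0.4575, 0.6100, 0.4575).
r_{12} = q_1·c_2 = 1.8300.
u_2 = c_2 − 1.8300·q_1 = (-2.1628, 1.1628, -1.1163, -1.8372).
‖u_2‖ = 3.2636, so q_2 = (-0.6627, 0.3563, -0.3420, -0.5629).

q_2 = (-0.6627, 0.3563, -0.3420, -0.5629)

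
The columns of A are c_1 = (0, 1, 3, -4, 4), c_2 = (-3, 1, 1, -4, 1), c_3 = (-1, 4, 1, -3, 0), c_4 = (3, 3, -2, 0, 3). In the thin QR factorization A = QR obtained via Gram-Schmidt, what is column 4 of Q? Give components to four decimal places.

c_1 = (0, 1, 3, -4, 4); ‖c_1‖ = 6.4807, so e_1 = (0.0000, 0.1543, 0.4629, -0.6172, 0.6172).
e_1·c_2 = 0.0000·(-3) + 0.1543·1 + 0.4629·1 + (-0.6172)·(-4) + 0.6172·1 = 3.7033.
u_2 = c_2 − 3.7033·e_1 = (-3.0000, 0.4286, -0.7143, -1.7143, -1.2857).
‖u_2‖ = 3.7796, so e_2 = (-0.7937, 0.1134, -0.1890, -0.4536, -0.3402).
e_1·c_3 = 0.0000·(-1) + 0.1543·4 + 0.4629·1 + (-0.6172)·(-3) + 0.6172·0 = 2.9318; e_2·c_3 = (-0.7937)·(-1) + 0.1134·4 + (-0.1890)·1 + (-0.4536)·(-3) + (-0.3402)·0 = 2.4190.
u_3 = c_3 − 2.9318·e_1 − 2.4190·e_2 = (0.9200, 3.2733, 0.1000, -0.0933, -0.9867).
‖u_3‖ = 3.5431, so e_3 = (0.2597, 0.9239, 0.0282, -0.0263, -0.2785).
e_1·c_4 = 0.0000·3 + 0.1543·3 + 0.4629·(-2) + (-0.6172)·0 + 0.6172·3 = 1.3887; e_2·c_4 = (-0.7937)·3 + 0.1134·3 + (-0.1890)·(-2) + (-0.4536)·0 + (-0.3402)·3 = -2.6835; e_3·c_4 = 0.2597·3 + 0.9239·3 + 0.0282·(-2) + (-0.0263)·0 + (-0.2785)·3 = 2.6587.
u_4 = c_4 − 1.3887·e_1 + 2.6835·e_2 − 2.6587·e_3 = (0.1796, 0.6337, -3.2250, -0.2900, 1.9704).
‖u_4‖ = 3.8472, so e_4 = (0.0467, 0.1647, -0.8383, -0.0754, 0.5122).

e_4 = (0.0467, 0.1647, -0.8383, -0.0754, 0.5122)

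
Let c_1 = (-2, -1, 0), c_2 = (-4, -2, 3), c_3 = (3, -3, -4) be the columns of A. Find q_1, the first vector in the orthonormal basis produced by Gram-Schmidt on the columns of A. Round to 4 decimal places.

q_1 = c_1/‖c_1‖ = (-2, -1, 0)/2.2361 = (-0.8944, -0.4472, 0.0000).

q_1 = (-0.8944, -0.4472, 0.0000)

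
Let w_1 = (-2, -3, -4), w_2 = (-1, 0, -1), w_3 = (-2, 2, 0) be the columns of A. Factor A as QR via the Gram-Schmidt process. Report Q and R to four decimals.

w_1 = (-2, -3, -4); ‖w_1‖ = 5.3852, so e_1 = (-0.3714, -0.5571, -0.7428).
e_1·w_2 = (-0.3714)·(-1) + (-0.5571)·0 + (-0.7428)·(-1) = 1.1142.
u_2 = w_2 − 1.1142·e_1 = (-0.5862, 0.6207, -0.1724).
‖u_2‖ = 0.8710, so e_2 = (-0.6730, 0.7126, -0.1980).
e_1·w_3 = (-0.3714)·(-2) + (-0.5571)·2 + (-0.7428)·0 = -0.3714; e_2·w_3 = (-0.6730)·(-2) + 0.7126·2 + (-0.1980)·0 = 2.7713.
u_3 = w_3 + 0.3714·e_1 − 2.7713·e_2 = (-0.2727, -0.1818, 0.2727).
‖u_3‖ = 0.4264, so e_3 = (-0.6396, -0.4264, 0.6396).

Q = [[-0.3714, -0.6730, -0.6396], [-0.5571, 0.7126, -0.4264], [-0.7428, -0.1980, 0.6396]], R = [[5.3852, 1.1142, -0.3714], [0.0000, 0.8710, 2.7713], [0.0000, 0.0000, 0.4264]]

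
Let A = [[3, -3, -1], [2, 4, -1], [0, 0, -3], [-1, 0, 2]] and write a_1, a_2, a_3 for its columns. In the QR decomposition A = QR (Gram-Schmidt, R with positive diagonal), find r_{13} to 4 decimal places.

a_1 = (3, 2, 0, -1); ‖a_1‖ = 3.7417, so e_1 = (0.8018, 0.5345, 0.0000, -0.2673).
r_{13} = e_1·a_3 = -1.8708.

r_{13} = -1.8708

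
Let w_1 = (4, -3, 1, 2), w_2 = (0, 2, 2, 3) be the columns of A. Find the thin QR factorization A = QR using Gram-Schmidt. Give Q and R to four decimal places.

Q = [[0.7303, -0.0649], [-0.5477, 0.5357], [0.1826, 0.4708], [0.3651, 0.6980]], R = [[5.4772, 0.3651], [0.0000, 4.1069]]

q_1 = w_1/‖w_1‖ = (4, -3, 1, 2)/5.4772 = (0.7303, -0.5477, 0.1826, 0.3651).
r_{12} = q_1·w_2 = 0.3651.
u_2 = w_2 − 0.3651·q_1 = (-0.2667, 2.2000, 1.9333, 2.8667).
‖u_2‖ = 4.1069, so q_2 = (-0.0649, 0.5357, 0.4708, 0.6980).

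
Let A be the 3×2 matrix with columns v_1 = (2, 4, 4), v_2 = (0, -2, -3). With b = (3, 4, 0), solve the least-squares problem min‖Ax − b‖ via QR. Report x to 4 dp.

q_1 = v_1/‖v_1‖ = (2, 4, 4)/6.0000 = (0.3333, 0.6667, 0.6667).
r_{12} = q_1·v_2 = -3.3333.
u_2 = v_2 + 3.3333·q_1 = (1.1111, 0.2222, -0.7778).
‖u_2‖ = 1.3744, so q_2 = (0.8085, 0.1617, -0.5659).
Qᵀb = (3.6667, 3.0721).
Back-substitute: x_2 = 3.0721/1.3744 = 2.2353.
x_1 = (3.6667 + 3.3333·2.2353)/6.0000 = 1.8529.

x = (1.8529, 2.2353)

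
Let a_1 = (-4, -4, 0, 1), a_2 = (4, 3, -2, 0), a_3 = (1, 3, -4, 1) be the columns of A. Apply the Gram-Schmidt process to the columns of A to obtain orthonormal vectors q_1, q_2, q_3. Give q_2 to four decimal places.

a_1 = (-4, -4, 0, 1); ‖a_1‖ = 5.7446, so q_1 = (-0.6963, -0.6963, 0.0000, 0.1741).
q_1·a_2 = (-0.6963)·4 + (-0.6963)·3 + 0.0000·(-2) + 0.1741·0 = -4.8742.
u_2 = a_2 + 4.8742·q_1 = (0.6061, -0.3939, -2.0000, 0.8485).
‖u_2‖ = 2.2896, so q_2 = (0.2647, -0.1721, -0.8735, 0.3706).

q_2 = (0.2647, -0.1721, -0.8735, 0.3706)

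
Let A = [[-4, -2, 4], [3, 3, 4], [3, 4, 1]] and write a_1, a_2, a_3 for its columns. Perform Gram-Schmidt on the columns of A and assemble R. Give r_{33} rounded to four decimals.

a_1 = (-4, 3, 3); ‖a_1‖ = 5.8310, so e_1 = (-0.6860, 0.5145, 0.5145).
e_1·a_2 = (-0.6860)·(-2) + 0.5145·3 + 0.5145·4 = 4.9735.
u_2 = a_2 − 4.9735·e_1 = (1.4118, 0.4412, 1.4412).
‖u_2‖ = 2.0651, so e_2 = (0.6836, 0.2136, 0.6979).
e_1·a_3 = (-0.6860)·4 + 0.5145·4 + 0.5145·1 = -0.1715; e_2·a_3 = 0.6836·4 + 0.2136·4 + 0.6979·1 = 4.2869.
u_3 = a_3 + 0.1715·e_1 − 4.2869·e_2 = (0.9517, 3.1724, -1.9034).
r_{33} = ‖u_3‖ = 3.8201.

r_{33} = 3.8201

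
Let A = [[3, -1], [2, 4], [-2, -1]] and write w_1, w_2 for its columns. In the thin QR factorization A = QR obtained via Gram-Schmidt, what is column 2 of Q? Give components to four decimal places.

e_2 = (-0.5749, 0.8170, -0.0454)

w_1 = (3, 2, -2); ‖w_1‖ = 4.1231, so e_1 = (0.7276, 0.4851, -0.4851).
e_1·w_2 = 0.7276·(-1) + 0.4851·4 + (-0.4851)·(-1) = 1.6977.
u_2 = w_2 − 1.6977·e_1 = (-2.2353, 3.1765, -0.1765).
‖u_2‖ = 3.8881, so e_2 = (-0.5749, 0.8170, -0.0454).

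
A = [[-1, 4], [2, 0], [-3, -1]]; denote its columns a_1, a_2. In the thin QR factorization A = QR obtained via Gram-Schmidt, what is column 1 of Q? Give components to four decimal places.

e_1 = a_1/‖a_1‖ = (-1, 2, -3)/3.7417 = (-0.2673, 0.5345, -0.8018).

e_1 = (-0.2673, 0.5345, -0.8018)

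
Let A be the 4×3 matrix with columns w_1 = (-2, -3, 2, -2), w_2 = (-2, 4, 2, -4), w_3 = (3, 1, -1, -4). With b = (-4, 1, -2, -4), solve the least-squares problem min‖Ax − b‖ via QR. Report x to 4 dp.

w_1 = (-2, -3, 2, -2); ‖w_1‖ = 4.5826, so q_1 = (-0.4364, -0.6547, 0.4364, -0.4364).
q_1·w_2 = (-0.4364)·(-2) + (-0.6547)·4 + 0.4364·2 + (-0.4364)·(-4) = 0.8729.
u_2 = w_2 − 0.8729·q_1 = (-1.6190, 4.5714, 1.6190, -3.6190).
‖u_2‖ = 6.2640, so q_2 = (-0.2585, 0.7298, 0.2585, -0.5778).
q_1·w_3 = (-0.4364)·3 + (-0.6547)·1 + 0.4364·(-1) + (-0.4364)·(-4) = -0.6547; q_2·w_3 = (-0.2585)·3 + 0.7298·1 + 0.2585·(-1) + (-0.5778)·(-4) = 2.0069.
u_3 = w_3 + 0.6547·q_1 − 2.0069·q_2 = (3.2330, -0.8932, -1.2330, -3.1262).
‖u_3‖ = 4.7480, so q_3 = (0.6809, -0.1881, -0.2597, -0.6584).
Qᵀb = (1.9640, 3.5577, 0.2413).
Back-substitute: x_3 = 0.2413/4.7480 = 0.0508.
x_2 = (3.5577 − 2.0069·0.0508)/6.2640 = 0.5517.
x_1 = (1.9640 − 0.8729·0.5517 + 0.6547·0.0508)/4.5826 = 0.3307.

x = (0.3307, 0.5517, 0.0508)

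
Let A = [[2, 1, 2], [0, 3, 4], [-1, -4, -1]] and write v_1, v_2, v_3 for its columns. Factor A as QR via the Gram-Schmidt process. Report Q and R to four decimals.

Q = [[0.8944, -0.3229, 0.3094], [0.0000, 0.6919, 0.7220], [-0.4472, -0.6458, 0.6189]], R = [[2.2361, 2.6833, 2.2361], [0.0000, 4.3359, 2.7676], [0.0000, 0.0000, 2.8880]]

v_1 = (2, 0, -1); ‖v_1‖ = 2.2361, so q_1 = (0.8944, 0.0000, -0.4472).
q_1·v_2 = 0.8944·1 + 0.0000·3 + (-0.4472)·(-4) = 2.6833.
u_2 = v_2 − 2.6833·q_1 = (-1.4000, 3.0000, -2.8000).
‖u_2‖ = 4.3359, so q_2 = (-0.3229, 0.6919, -0.6458).
q_1·v_3 = 0.8944·2 + 0.0000·4 + (-0.4472)·(-1) = 2.2361; q_2·v_3 = (-0.3229)·2 + 0.6919·4 + (-0.6458)·(-1) = 2.7676.
u_3 = v_3 − 2.2361·q_1 − 2.7676·q_2 = (0.8936, 2.0851, 1.7872).
‖u_3‖ = 2.8880, so q_3 = (0.3094, 0.7220, 0.6189).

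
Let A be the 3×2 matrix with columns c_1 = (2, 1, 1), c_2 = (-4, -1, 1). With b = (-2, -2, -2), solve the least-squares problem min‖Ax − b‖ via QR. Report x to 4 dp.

q_1 = c_1/‖c_1‖ = (2, 1, 1)/2.4495 = (0.8165, 0.4082, 0.4082).
r_{12} = q_1·c_2 = -3.2660.
u_2 = c_2 + 3.2660·q_1 = (-1.3333, 0.3333, 2.3333).
‖u_2‖ = 2.7080, so q_2 = (-0.4924, 0.1231, 0.8616).
Qᵀb = (-3.2660, -0.9847).
Back-substitute: x_2 = -0.9847/2.7080 = -0.3636.
x_1 = (-3.2660 + 3.2660·(-0.3636))/2.4495 = -1.8182.

x = (-1.8182, -0.3636)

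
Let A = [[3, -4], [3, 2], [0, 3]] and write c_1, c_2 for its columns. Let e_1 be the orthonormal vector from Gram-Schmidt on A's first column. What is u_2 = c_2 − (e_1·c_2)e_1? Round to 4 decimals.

u_2 = (-3.0000, 3.0000, 3.0000)

c_1 = (3, 3, 0); ‖c_1‖ = 4.2426, so e_1 = (0.7071, 0.7071, 0.0000).
e_1·c_2 = 0.7071·(-4) + 0.7071·2 + 0.0000·3 = -1.4142.
u_2 = c_2 + 1.4142·e_1 = (-3.0000, 3.0000, 3.0000).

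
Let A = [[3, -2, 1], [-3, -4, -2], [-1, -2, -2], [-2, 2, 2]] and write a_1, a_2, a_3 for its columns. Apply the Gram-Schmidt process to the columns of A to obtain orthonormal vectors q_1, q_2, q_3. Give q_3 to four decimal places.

q_1 = a_1/‖a_1‖ = (3, -3, -1, -2)/4.7958 = (0.6255, -0.6255, -0.2085, -0.4170).
r_{12} = q_1·a_2 = 0.8341.
u_2 = a_2 − 0.8341·q_1 = (-2.5217, -3.4783, -1.8261, 2.3478).
‖u_2‖ = 5.2254, so q_2 = (-0.4826, -0.6657, -0.3495, 0.4493).
r_{13} = q_1·a_3 = 1.4596; r_{23} = q_2·a_3 = 2.4463.
u_3 = a_3 − 1.4596·q_1 − 2.4463·q_2 = (1.2675, 0.5414, -0.8408, 1.5096).
‖u_3‖ = 2.2103, so q_3 = (0.5735, 0.2449, -0.3804, 0.6830).

q_3 = (0.5735, 0.2449, -0.3804, 0.6830)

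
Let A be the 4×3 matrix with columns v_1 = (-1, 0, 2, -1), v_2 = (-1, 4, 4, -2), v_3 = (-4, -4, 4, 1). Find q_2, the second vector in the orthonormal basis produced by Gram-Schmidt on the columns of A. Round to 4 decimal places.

v_1 = (-1, 0, 2, -1); ‖v_1‖ = 2.4495, so q_1 = (-0.4082, 0.0000, 0.8165, -0.4082).
q_1·v_2 = (-0.4082)·(-1) + 0.0000·4 + 0.8165·4 + (-0.4082)·(-2) = 4.4907.
u_2 = v_2 − 4.4907·q_1 = (0.8333, 4.0000, 0.3333, -0.1667).
‖u_2‖ = 4.1028, so q_2 = (0.2031, 0.9749, 0.0812, -0.0406).

q_2 = (0.2031, 0.9749, 0.0812, -0.0406)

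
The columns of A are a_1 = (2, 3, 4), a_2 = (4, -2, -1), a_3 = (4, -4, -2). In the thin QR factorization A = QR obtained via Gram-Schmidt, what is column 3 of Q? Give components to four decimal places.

a_1 = (2, 3, 4); ‖a_1‖ = 5.3852, so q_1 = (0.3714, 0.5571, 0.7428).
q_1·a_2 = 0.3714·4 + 0.5571·(-2) + 0.7428·(-1) = -0.3714.
u_2 = a_2 + 0.3714·q_1 = (4.1379, -1.7931, -0.7241).
‖u_2‖ = 4.5675, so q_2 = (0.9060, -0.3926, -0.1585).
q_1·a_3 = 0.3714·4 + 0.5571·(-4) + 0.7428·(-2) = -2.2283; q_2·a_3 = 0.9060·4 + (-0.3926)·(-4) + (-0.1585)·(-2) = 5.5112.
u_3 = a_3 + 2.2283·q_1 − 5.5112·q_2 = (-0.1653, -0.5950, 0.5289).
‖u_3‖ = 0.8131, so q_3 = (-0.2033, -0.7318, 0.6505).

q_3 = (-0.2033, -0.7318, 0.6505)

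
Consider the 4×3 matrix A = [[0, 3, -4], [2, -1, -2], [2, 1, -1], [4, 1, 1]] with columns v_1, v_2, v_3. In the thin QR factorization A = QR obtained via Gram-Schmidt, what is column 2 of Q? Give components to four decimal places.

v_1 = (0, 2, 2, 4); ‖v_1‖ = 4.8990, so e_1 = (0.0000, 0.4082, 0.4082, 0.8165).
e_1·v_2 = 0.0000·3 + 0.4082·(-1) + 0.4082·1 + 0.8165·1 = 0.8165.
u_2 = v_2 − 0.8165·e_1 = (3.0000, -1.3333, 0.6667, 0.3333).
‖u_2‖ = 3.3665, so e_2 = (0.8911, -0.3961, 0.1980, 0.0990).

e_2 = (0.8911, -0.3961, 0.1980, 0.0990)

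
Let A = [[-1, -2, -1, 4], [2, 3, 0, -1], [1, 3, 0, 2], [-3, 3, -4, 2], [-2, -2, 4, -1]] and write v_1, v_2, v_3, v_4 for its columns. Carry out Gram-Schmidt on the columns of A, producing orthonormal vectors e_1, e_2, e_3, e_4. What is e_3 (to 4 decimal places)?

v_1 = (-1, 2, 1, -3, -2); ‖v_1‖ = 4.3589, so e_1 = (-0.2294, 0.4588, 0.2294, -0.6882, -0.4588).
e_1·v_2 = (-0.2294)·(-2) + 0.4588·3 + 0.2294·3 + (-0.6882)·3 + (-0.4588)·(-2) = 1.3765.
u_2 = v_2 − 1.3765·e_1 = (-1.6842, 2.3684, 2.6842, 3.9474, -1.3684).
‖u_2‖ = 5.7537, so e_2 = (-0.2927, 0.4116, 0.4665, 0.6861, -0.2378).
e_1·v_3 = (-0.2294)·(-1) + 0.4588·0 + 0.2294·0 + (-0.6882)·(-4) + (-0.4588)·4 = 1.1471; e_2·v_3 = (-0.2927)·(-1) + 0.4116·0 + 0.4665·0 + 0.6861·(-4) + (-0.2378)·4 = -3.4028.
u_3 = v_3 − 1.1471·e_1 + 3.4028·e_2 = (-1.7329, 0.8744, 1.3243, -0.8760, 3.7170).
‖u_3‖ = 4.4839, so e_3 = (-0.3865, 0.1950, 0.2954, -0.1954, 0.8290).

e_3 = (-0.3865, 0.1950, 0.2954, -0.1954, 0.8290)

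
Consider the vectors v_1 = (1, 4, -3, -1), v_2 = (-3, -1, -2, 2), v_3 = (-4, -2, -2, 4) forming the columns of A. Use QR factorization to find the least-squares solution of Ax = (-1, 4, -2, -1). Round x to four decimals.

v_1 = (1, 4, -3, -1); ‖v_1‖ = 5.1962, so e_1 = (0.1925, 0.7698, -0.5774, -0.1925).
e_1·v_2 = 0.1925·(-3) + 0.7698·(-1) + (-0.5774)·(-2) + (-0.1925)·2 = -0.5774.
u_2 = v_2 + 0.5774·e_1 = (-2.8889, -0.5556, -2.3333, 1.8889).
‖u_2‖ = 4.2032, so e_2 = (-0.6873, -0.1322, -0.5551, 0.4494).
e_1·v_3 = 0.1925·(-4) + 0.7698·(-2) + (-0.5774)·(-2) + (-0.1925)·4 = -1.9245; e_2·v_3 = (-0.6873)·(-4) + (-0.1322)·(-2) + (-0.5551)·(-2) + 0.4494·4 = 5.9215.
u_3 = v_3 + 1.9245·e_1 − 5.9215·e_2 = (0.4403, 0.2642, 0.1761, 0.9686).
‖u_3‖ = 1.1103, so e_3 = (0.3965, 0.2379, 0.1586, 0.8724).
Qᵀb = (4.2339, 0.8195, -0.6344).
Back-substitute: x_3 = -0.6344/1.1103 = -0.5714.
x_2 = (0.8195 − 5.9215·(-0.5714))/4.2032 = 1.0000.
x_1 = (4.2339 + 0.5774·1.0000 + 1.9245·(-0.5714))/5.1962 = 0.7143.

x = (0.7143, 1.0000, -0.5714)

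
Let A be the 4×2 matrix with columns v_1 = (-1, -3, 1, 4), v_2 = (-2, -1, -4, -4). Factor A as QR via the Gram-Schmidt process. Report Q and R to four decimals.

Q = [[-0.1925, -0.4773], [-0.5774, -0.4981], [0.1925, -0.6433], [0.7698, -0.3320]], R = [[5.1962, -2.8868], [0.0000, 5.3541]]

e_1 = v_1/‖v_1‖ = (-1, -3, 1, 4)/5.1962 = (-0.1925, -0.5774, 0.1925, 0.7698).
r_{12} = e_1·v_2 = -2.8868.
u_2 = v_2 + 2.8868·e_1 = (-2.5556, -2.6667, -3.4444, -1.7778).
‖u_2‖ = 5.3541, so e_2 = (-0.4773, -0.4981, -0.6433, -0.3320).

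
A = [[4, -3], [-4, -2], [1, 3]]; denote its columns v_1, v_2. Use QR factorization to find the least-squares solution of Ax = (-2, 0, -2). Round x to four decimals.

v_1 = (4, -4, 1); ‖v_1‖ = 5.7446, so e_1 = (0.6963, -0.6963, 0.1741).
e_1·v_2 = 0.6963·(-3) + (-0.6963)·(-2) + 0.1741·3 = -0.1741.
u_2 = v_2 + 0.1741·e_1 = (-2.8788, -2.1212, 3.0303).
‖u_2‖ = 4.6872, so e_2 = (-0.6142, -0.4526, 0.6465).
Qᵀb = (-1.7408, -0.0647).
Back-substitute: x_2 = -0.0647/4.6872 = -0.0138.
x_1 = (-1.7408 + 0.1741·(-0.0138))/5.7446 = -0.3034.

x = (-0.3034, -0.0138)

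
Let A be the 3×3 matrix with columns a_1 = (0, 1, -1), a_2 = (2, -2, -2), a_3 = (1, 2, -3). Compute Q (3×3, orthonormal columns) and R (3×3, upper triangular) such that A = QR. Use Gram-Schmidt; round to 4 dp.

Q = [[0.0000, 0.5774, 0.8165], [0.7071, -0.5774, 0.4082], [-0.7071, -0.5774, 0.4082]], R = [[1.4142, 0.0000, 3.5355], [0.0000, 3.4641, 1.1547], [0.0000, 0.0000, 0.4082]]

a_1 = (0, 1, -1); ‖a_1‖ = 1.4142, so q_1 = (0.0000, 0.7071, -0.7071).
q_1·a_2 = 0.0000·2 + 0.7071·(-2) + (-0.7071)·(-2) = 0.0000.
u_2 = a_2 + 0.0000·q_1 = (2.0000, -2.0000, -2.0000).
‖u_2‖ = 3.4641, so q_2 = (0.5774, -0.5774, -0.5774).
q_1·a_3 = 0.0000·1 + 0.7071·2 + (-0.7071)·(-3) = 3.5355; q_2·a_3 = 0.5774·1 + (-0.5774)·2 + (-0.5774)·(-3) = 1.1547.
u_3 = a_3 − 3.5355·q_1 − 1.1547·q_2 = (0.3333, 0.1667, 0.1667).
‖u_3‖ = 0.4082, so q_3 = (0.8165, 0.4082, 0.4082).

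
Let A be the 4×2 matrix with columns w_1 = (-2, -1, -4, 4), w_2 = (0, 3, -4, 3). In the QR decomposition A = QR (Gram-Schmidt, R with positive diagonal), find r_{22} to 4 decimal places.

r_{22} = 4.1362

w_1 = (-2, -1, -4, 4); ‖w_1‖ = 6.0828, so e_1 = (-0.3288, -0.1644, -0.6576, 0.6576).
e_1·w_2 = (-0.3288)·0 + (-0.1644)·3 + (-0.6576)·(-4) + 0.6576·3 = 4.1100.
u_2 = w_2 − 4.1100·e_1 = (1.3514, 3.6757, -1.2973, 0.2973).
r_{22} = ‖u_2‖ = 4.1362.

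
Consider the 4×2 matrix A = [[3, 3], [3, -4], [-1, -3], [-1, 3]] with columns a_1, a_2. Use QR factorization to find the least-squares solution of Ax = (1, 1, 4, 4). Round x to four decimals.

a_1 = (3, 3, -1, -1); ‖a_1‖ = 4.4721, so q_1 = (0.6708, 0.6708, -0.2236, -0.2236).
q_1·a_2 = 0.6708·3 + 0.6708·(-4) + (-0.2236)·(-3) + (-0.2236)·3 = -0.6708.
u_2 = a_2 + 0.6708·q_1 = (3.4500, -3.5500, -3.1500, 2.8500).
‖u_2‖ = 6.5230, so q_2 = (0.5289, -0.5442, -0.4829, 0.4369).
Qᵀb = (-0.4472, -0.1993).
Back-substitute: x_2 = -0.1993/6.5230 = -0.0306.
x_1 = (-0.4472 + 0.6708·(-0.0306))/4.4721 = -0.1046.

x = (-0.1046, -0.0306)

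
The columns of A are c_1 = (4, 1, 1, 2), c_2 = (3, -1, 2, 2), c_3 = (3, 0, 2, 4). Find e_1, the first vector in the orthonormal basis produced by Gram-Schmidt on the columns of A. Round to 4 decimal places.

e_1 = (0.8528, 0.2132, 0.2132, 0.4264)

e_1 = c_1/‖c_1‖ = (4, 1, 1, 2)/4.6904 = (0.8528, 0.2132, 0.2132, 0.4264).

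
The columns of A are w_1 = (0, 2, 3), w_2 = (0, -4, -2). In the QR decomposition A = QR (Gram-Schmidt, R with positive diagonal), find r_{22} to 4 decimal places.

w_1 = (0, 2, 3); ‖w_1‖ = 3.6056, so q_1 = (0.0000, 0.5547, 0.8321).
q_1·w_2 = 0.0000·0 + 0.5547·(-4) + 0.8321·(-2) = -3.8829.
u_2 = w_2 + 3.8829·q_1 = (0.0000, -1.8462, 1.2308).
r_{22} = ‖u_2‖ = 2.2188.

r_{22} = 2.2188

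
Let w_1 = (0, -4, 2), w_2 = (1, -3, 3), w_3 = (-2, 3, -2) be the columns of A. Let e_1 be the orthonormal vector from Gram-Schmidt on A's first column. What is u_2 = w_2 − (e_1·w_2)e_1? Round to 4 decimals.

w_1 = (0, -4, 2); ‖w_1‖ = 4.4721, so e_1 = (0.0000, -0.8944, 0.4472).
e_1·w_2 = 0.0000·1 + (-0.8944)·(-3) + 0.4472·3 = 4.0249.
u_2 = w_2 − 4.0249·e_1 = (1.0000, 0.6000, 1.2000).

u_2 = (1.0000, 0.6000, 1.2000)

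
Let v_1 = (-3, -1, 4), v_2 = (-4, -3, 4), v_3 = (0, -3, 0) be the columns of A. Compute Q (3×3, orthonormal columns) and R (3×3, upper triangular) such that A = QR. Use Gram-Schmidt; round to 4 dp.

Q = [[-0.5883, -0.2105, 0.7807], [-0.1961, -0.8995, -0.3904], [0.7845, -0.3828, 0.4880]], R = [[5.0990, 6.0796, 0.5883], [0.0000, 2.0096, 2.6986], [0.0000, 0.0000, 1.1711]]

v_1 = (-3, -1, 4); ‖v_1‖ = 5.0990, so q_1 = (-0.5883, -0.1961, 0.7845).
q_1·v_2 = (-0.5883)·(-4) + (-0.1961)·(-3) + 0.7845·4 = 6.0796.
u_2 = v_2 − 6.0796·q_1 = (-0.4231, -1.8077, -0.7692).
‖u_2‖ = 2.0096, so q_2 = (-0.2105, -0.8995, -0.3828).
q_1·v_3 = (-0.5883)·0 + (-0.1961)·(-3) + 0.7845·0 = 0.5883; q_2·v_3 = (-0.2105)·0 + (-0.8995)·(-3) + (-0.3828)·0 = 2.6986.
u_3 = v_3 − 0.5883·q_1 − 2.6986·q_2 = (0.9143, -0.4571, 0.5714).
‖u_3‖ = 1.1711, so q_3 = (0.7807, -0.3904, 0.4880).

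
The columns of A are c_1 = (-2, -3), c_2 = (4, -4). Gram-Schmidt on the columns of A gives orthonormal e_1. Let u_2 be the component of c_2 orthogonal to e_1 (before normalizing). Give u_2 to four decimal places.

e_1 = c_1/‖c_1‖ = (-2, -3)/3.6056 = (-0.5547, -0.8321).
r_{12} = e_1·c_2 = 1.1094.
u_2 = c_2 − 1.1094·e_1 = (4.6154, -3.0769).

u_2 = (4.6154, -3.0769)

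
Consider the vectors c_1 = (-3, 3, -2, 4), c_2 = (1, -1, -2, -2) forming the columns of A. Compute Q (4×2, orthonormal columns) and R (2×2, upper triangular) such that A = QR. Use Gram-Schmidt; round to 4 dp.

Q = [[-0.4867, 0.0776], [0.4867, -0.0776], [-0.3244, -0.9307], [0.6489, -0.3490]], R = [[6.1644, -1.6222], [0.0000, 2.7145]]

c_1 = (-3, 3, -2, 4); ‖c_1‖ = 6.1644, so q_1 = (-0.4867, 0.4867, -0.3244, 0.6489).
q_1·c_2 = (-0.4867)·1 + 0.4867·(-1) + (-0.3244)·(-2) + 0.6489·(-2) = -1.6222.
u_2 = c_2 + 1.6222·q_1 = (0.2105, -0.2105, -2.5263, -0.9474).
‖u_2‖ = 2.7145, so q_2 = (0.0776, -0.0776, -0.9307, -0.3490).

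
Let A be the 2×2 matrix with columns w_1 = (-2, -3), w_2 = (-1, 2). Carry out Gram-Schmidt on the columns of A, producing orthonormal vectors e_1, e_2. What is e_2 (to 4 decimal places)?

e_2 = (-0.8321, 0.5547)

w_1 = (-2, -3); ‖w_1‖ = 3.6056, so e_1 = (-0.5547, -0.8321).
e_1·w_2 = (-0.5547)·(-1) + (-0.8321)·2 = -1.1094.
u_2 = w_2 + 1.1094·e_1 = (-1.6154, 1.0769).
‖u_2‖ = 1.9415, so e_2 = (-0.8321, 0.5547).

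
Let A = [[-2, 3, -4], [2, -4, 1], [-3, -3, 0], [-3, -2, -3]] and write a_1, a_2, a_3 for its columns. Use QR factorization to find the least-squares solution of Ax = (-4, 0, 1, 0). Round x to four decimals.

x = (-0.4498, -0.1496, 0.8865)

q_1 = a_1/‖a_1‖ = (-2, 2, -3, -3)/5.0990 = (-0.3922, 0.3922, -0.5883, -0.5883).
r_{12} = q_1·a_2 = 0.1961.
u_2 = a_2 − 0.1961·q_1 = (3.0769, -4.0769, -2.8846, -1.8846).
‖u_2‖ = 6.1613, so q_2 = (0.4994, -0.6617, -0.4682, -0.3059).
r_{13} = q_1·a_3 = 3.7262; r_{23} = q_2·a_3 = -1.7416.
u_3 = a_3 − 3.7262·q_1 + 1.7416·q_2 = (-1.6687, -1.6140, 1.3769, -1.3404).
‖u_3‖ = 3.0136, so q_3 = (-0.5537, -0.5356, 0.4569, -0.4448).
Qᵀb = (0.9806, -2.4658, 2.6717).
Back-substitute: x_3 = 2.6717/3.0136 = 0.8865.
x_2 = (-2.4658 + 1.7416·0.8865)/6.1613 = -0.1496.
x_1 = (0.9806 − 0.1961·(-0.1496) − 3.7262·0.8865)/5.0990 = -0.4498.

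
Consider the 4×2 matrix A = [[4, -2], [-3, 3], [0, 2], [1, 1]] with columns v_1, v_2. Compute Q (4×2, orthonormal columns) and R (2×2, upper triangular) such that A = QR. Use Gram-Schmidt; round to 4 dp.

Q = [[0.7845, 0.1616], [-0.5883, 0.4041], [0.0000, 0.7004], [0.1961, 0.5657]], R = [[5.0990, -3.1379], [0.0000, 2.8555]]

e_1 = v_1/‖v_1‖ = (4, -3, 0, 1)/5.0990 = (0.7845, -0.5883, 0.0000, 0.1961).
r_{12} = e_1·v_2 = -3.1379.
u_2 = v_2 + 3.1379·e_1 = (0.4615, 1.1538, 2.0000, 1.6154).
‖u_2‖ = 2.8555, so e_2 = (0.1616, 0.4041, 0.7004, 0.5657).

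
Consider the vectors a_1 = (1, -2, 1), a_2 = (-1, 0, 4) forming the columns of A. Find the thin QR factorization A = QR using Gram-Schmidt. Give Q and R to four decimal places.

a_1 = (1, -2, 1); ‖a_1‖ = 2.4495, so e_1 = (0.4082, -0.8165, 0.4082).
e_1·a_2 = 0.4082·(-1) + (-0.8165)·0 + 0.4082·4 = 1.2247.
u_2 = a_2 − 1.2247·e_1 = (-1.5000, 1.0000, 3.5000).
‖u_2‖ = 3.9370, so e_2 = (-0.3810, 0.2540, 0.8890).

Q = [[0.4082, -0.3810], [-0.8165, 0.2540], [0.4082, 0.8890]], R = [[2.4495, 1.2247], [0.0000, 3.9370]]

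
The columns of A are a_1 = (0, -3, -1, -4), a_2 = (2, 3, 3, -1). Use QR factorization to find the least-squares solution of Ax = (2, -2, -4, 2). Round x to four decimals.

q_1 = a_1/‖a_1‖ = (0, -3, -1, -4)/5.0990 = (0.0000, -0.5883, -0.1961, -0.7845).
r_{12} = q_1·a_2 = -1.5689.
u_2 = a_2 + 1.5689·q_1 = (2.0000, 2.0769, 2.6923, -2.2308).
‖u_2‖ = 4.5319, so q_2 = (0.4413, 0.4583, 0.5941, -0.4922).
Qᵀb = (0.3922, -3.3947).
Back-substitute: x_2 = -3.3947/4.5319 = -0.7491.
x_1 = (0.3922 + 1.5689·(-0.7491))/5.0990 = -0.1536.

x = (-0.1536, -0.7491)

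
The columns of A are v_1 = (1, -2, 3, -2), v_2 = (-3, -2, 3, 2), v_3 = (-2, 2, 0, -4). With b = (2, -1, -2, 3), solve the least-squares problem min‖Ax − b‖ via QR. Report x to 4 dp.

x = (-0.2635, -0.2770, -0.7973)

e_1 = v_1/‖v_1‖ = (1, -2, 3, -2)/4.2426 = (0.2357, -0.4714, 0.7071, -0.4714).
r_{12} = e_1·v_2 = 1.4142.
u_2 = v_2 − 1.4142·e_1 = (-3.3333, -1.3333, 2.0000, 2.6667).
‖u_2‖ = 4.8990, so e_2 = (-0.6804, -0.2722, 0.4082, 0.5443).
r_{13} = e_1·v_3 = 0.4714; r_{23} = e_2·v_3 = -1.3608.
u_3 = v_3 − 0.4714·e_1 + 1.3608·e_2 = (-3.0370, 1.8519, 0.2222, -3.0370).
‖u_3‖ = 4.6825, so e_3 = (-0.6486, 0.3955, 0.0475, -0.6486).
Qᵀb = (-1.8856, -0.2722, -3.7334).
Back-substitute: x_3 = -3.7334/4.6825 = -0.7973.
x_2 = (-0.2722 + 1.3608·(-0.7973))/4.8990 = -0.2770.
x_1 = (-1.8856 − 1.4142·(-0.2770) − 0.4714·(-0.7973))/4.2426 = -0.2635.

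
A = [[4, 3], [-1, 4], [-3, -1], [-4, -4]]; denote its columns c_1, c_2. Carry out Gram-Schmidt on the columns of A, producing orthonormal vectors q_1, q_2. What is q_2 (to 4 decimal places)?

q_2 = (0.0863, 0.9353, 0.1871, -0.2878)

c_1 = (4, -1, -3, -4); ‖c_1‖ = 6.4807, so q_1 = (0.6172, -0.1543, -0.4629, -0.6172).
q_1·c_2 = 0.6172·3 + (-0.1543)·4 + (-0.4629)·(-1) + (-0.6172)·(-4) = 4.1662.
u_2 = c_2 − 4.1662·q_1 = (0.4286, 4.6429, 0.9286, -1.4286).
‖u_2‖ = 4.9642, so q_2 = (0.0863, 0.9353, 0.1871, -0.2878).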